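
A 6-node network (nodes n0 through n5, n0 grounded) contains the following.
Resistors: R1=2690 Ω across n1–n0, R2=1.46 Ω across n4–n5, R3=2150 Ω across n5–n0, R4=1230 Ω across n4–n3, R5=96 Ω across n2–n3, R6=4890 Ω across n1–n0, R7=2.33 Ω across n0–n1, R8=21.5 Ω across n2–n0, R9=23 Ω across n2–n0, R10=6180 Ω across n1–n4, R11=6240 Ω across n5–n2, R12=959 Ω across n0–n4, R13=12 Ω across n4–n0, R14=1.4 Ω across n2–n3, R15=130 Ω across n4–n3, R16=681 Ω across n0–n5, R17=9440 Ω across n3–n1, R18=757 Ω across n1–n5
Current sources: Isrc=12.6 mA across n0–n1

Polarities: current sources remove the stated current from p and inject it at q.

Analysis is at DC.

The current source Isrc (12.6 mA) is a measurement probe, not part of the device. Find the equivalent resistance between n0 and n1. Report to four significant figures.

R_eq = 2.318 Ω

Apply KCL at each of the 5 non-ground nodes and solve the resulting linear system.
Node n1: branches {R1, R6, R7, R10, R17, R18, Isrc} → V_1 = 0.02921
Node n2: branches {R5, R8, R9, R11, R14} → V_2 = 7.052e-05
Node n3: branches {R4, R5, R14, R15, R17} → V_3 = 7.918e-05
Node n4: branches {R2, R4, R10, R12, R13, R15} → V_4 = 0.0004543
Node n5: branches {R2, R3, R11, R16, R18} → V_5 = 0.0005081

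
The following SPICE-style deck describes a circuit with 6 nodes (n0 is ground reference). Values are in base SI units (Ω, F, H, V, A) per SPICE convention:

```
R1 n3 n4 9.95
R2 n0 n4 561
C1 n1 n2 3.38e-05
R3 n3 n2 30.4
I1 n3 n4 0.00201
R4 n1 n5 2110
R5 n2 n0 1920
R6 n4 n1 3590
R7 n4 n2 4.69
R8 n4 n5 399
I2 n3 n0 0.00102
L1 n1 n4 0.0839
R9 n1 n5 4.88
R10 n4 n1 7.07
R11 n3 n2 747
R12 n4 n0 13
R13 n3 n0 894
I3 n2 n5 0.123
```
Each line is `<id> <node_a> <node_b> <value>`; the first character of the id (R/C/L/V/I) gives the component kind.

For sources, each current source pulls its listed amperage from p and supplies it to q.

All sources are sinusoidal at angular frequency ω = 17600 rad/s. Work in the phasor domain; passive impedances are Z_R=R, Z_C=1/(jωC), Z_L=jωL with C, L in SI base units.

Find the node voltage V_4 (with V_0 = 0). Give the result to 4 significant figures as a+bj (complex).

Apply KCL at each of the 5 non-ground nodes and solve the resulting linear system.
Node n1: branches {C1, R4, R6, L1, R9, R10} → V_1 = 0.001170-0.1263j
Node n2: branches {C1, R3, R5, R7, R11, I3} → V_2 = -0.02927+0.07490j
Node n3: branches {R1, R3, I1, I2, R11, R13} → V_3 = -0.03872+0.01831j
Node n4: branches {R1, R2, I1, R6, R7, R8, L1, R10, R12} → V_4 = -0.01222-0.0007559j
Node n5: branches {R4, R8, R9, I3} → V_5 = 0.5926-0.1248j

-0.01222-0.0007559j V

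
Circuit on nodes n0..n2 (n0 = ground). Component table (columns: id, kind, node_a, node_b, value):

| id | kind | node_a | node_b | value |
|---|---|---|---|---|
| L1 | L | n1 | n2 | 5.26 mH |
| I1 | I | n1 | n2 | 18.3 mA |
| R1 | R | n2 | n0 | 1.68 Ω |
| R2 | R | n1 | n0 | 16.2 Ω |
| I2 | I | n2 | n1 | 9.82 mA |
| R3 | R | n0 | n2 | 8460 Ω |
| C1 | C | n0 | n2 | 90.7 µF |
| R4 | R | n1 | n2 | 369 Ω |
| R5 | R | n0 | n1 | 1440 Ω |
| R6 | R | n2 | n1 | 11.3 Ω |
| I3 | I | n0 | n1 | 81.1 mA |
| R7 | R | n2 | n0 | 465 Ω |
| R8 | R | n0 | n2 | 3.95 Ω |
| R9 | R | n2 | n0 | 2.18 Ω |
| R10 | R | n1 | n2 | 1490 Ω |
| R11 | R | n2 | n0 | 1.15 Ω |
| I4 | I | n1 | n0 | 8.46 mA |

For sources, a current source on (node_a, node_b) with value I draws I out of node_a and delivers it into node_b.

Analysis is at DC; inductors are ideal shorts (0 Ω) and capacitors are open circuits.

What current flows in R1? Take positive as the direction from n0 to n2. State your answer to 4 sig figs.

-0.01929 A

Apply KCL at each of the 2 non-ground nodes and solve the resulting linear system.
Node n1: branches {L1, I1, R2, I2, R4, R5, R6, I3, R10, I4} → V_1 = 0.03241
Node n2: branches {L1, I1, R1, I2, R3, C1, R4, R6, R7, R8, R9, R10, R11} → V_2 = 0.03241
Source currents: i(L1)=0.06214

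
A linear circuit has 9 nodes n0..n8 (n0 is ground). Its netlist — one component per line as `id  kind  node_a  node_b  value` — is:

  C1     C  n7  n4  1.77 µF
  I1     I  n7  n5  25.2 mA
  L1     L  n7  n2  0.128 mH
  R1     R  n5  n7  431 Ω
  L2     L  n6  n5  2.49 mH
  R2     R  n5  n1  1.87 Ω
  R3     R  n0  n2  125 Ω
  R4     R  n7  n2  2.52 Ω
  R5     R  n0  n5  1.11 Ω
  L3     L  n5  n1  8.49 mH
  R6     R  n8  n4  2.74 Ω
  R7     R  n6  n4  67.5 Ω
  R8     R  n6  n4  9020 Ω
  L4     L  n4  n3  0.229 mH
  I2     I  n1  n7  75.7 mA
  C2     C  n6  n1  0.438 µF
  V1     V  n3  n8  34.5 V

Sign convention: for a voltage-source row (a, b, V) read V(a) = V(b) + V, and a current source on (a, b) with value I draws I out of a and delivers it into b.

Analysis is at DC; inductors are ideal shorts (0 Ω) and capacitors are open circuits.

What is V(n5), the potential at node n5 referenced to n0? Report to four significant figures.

MNA unknowns: 8 node voltages V₁..V_8 plus 5 source currents (L1, L2, L3, L4, V1)
C1: Y=0.000 on G[7,4]
I1: z[7]−=0.0252, z[5]+=0.0252
L1: row V7−V2=0, i_L1 at 7,2
R1: Y=0.002320 on G[5,7]
L2: row V6−V5=0, i_L2 at 6,5
R2: Y=0.5348 on G[5,1]
R3: Y=0.008000 on G[0,2]
R4: Y=0.3968 on G[7,2]
R5: Y=0.9009 on G[0,5]
L3: row V5−V1=0, i_L3 at 5,1
R6: Y=0.3650 on G[8,4]
R7: Y=0.01481 on G[6,4]
R8: Y=0.0001109 on G[6,4]
L4: row V4−V3=0, i_L4 at 4,3
I2: z[1]−=0.0757, z[7]+=0.0757
C2: Y=0.000 on G[6,1]
V1: row V3−V8=34.5, i_V1 at 3,8
solve → V1=-0.04337, V2=4.884, V3=-0.04337, V4=-0.04337, V5=-0.04337, V6=-0.04337, V7=4.884, V8=-34.54
aux → i_L1=0.03907, i_L2=0.000, i_L3=0.07570, i_L4=-12.59, i_V1=-12.59

-0.04337 V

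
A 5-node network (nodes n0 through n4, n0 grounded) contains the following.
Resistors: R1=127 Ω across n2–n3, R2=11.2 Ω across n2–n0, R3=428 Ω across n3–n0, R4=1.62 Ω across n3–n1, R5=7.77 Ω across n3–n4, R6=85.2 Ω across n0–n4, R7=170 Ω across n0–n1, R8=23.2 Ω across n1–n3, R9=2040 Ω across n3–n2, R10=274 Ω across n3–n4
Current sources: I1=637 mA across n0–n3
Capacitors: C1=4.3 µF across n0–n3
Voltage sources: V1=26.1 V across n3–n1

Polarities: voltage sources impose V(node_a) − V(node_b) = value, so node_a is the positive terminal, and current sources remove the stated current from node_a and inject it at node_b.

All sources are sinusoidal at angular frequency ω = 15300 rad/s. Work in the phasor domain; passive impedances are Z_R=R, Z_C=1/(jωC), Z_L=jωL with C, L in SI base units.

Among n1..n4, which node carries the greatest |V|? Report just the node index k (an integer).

1

MNA unknowns: 4 node voltages V₁..V_4 plus 1 source current (V1)
R1: Y=0.007874+0.000j on G[2,3]
R2: Y=0.08929+0.000j on G[2,0]
R3: Y=0.002336+0.000j on G[3,0]
I1: z[0]−=0.637, z[3]+=0.637
R4: Y=0.6173+0.000j on G[3,1]
R5: Y=0.1287+0.000j on G[3,4]
R6: Y=0.01174+0.000j on G[0,4]
R7: Y=0.005882+0.000j on G[0,1]
R8: Y=0.04310+0.000j on G[1,3]
R9: Y=0.0004902+0.000j on G[3,2]
R10: Y=0.003650+0.000j on G[3,4]
C1: Y=0.000+0.06579j on G[0,3]
V1: row V3−V1=26.1, i_V1 at 3,1
solve → V1=-21.92-10.32j, V2=0.3581-0.8842j, V3=4.181-10.32j, V4=3.840-9.482j
aux → i_V1=-17.37-0.06072j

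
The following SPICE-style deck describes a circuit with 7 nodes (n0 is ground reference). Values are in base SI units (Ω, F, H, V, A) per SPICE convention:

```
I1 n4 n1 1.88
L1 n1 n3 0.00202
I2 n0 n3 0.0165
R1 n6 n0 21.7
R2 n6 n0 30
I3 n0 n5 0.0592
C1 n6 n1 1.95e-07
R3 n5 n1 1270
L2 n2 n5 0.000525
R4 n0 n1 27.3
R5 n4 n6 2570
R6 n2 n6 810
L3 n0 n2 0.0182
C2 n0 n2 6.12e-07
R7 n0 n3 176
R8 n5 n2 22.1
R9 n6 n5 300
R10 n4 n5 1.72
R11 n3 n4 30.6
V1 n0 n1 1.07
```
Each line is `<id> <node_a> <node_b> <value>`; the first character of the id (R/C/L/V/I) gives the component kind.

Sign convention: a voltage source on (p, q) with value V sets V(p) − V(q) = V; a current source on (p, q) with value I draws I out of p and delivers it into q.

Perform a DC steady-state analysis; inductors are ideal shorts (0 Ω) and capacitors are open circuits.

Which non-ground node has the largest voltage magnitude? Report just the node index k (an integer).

4

MNA unknowns: 6 node voltages V₁..V_6 plus 4 source currents (L1, L2, L3, V1)
I1: z[4]−=1.88, z[1]+=1.88
L1: row V1−V3=0, i_L1 at 1,3
I2: z[0]−=0.0165, z[3]+=0.0165
R1: Y=0.04608 on G[6,0]
R2: Y=0.03333 on G[6,0]
I3: z[0]−=0.0592, z[5]+=0.0592
C1: Y=0.000 on G[6,1]
R3: Y=0.0007874 on G[5,1]
L2: row V2−V5=0, i_L2 at 2,5
R4: Y=0.03663 on G[0,1]
R5: Y=0.0003891 on G[4,6]
R6: Y=0.001235 on G[2,6]
L3: row V0−V2=0, i_L3 at 0,2
C2: Y=0.000 on G[0,2]
R7: Y=0.005682 on G[0,3]
R8: Y=0.04525 on G[5,2]
R9: Y=0.003333 on G[6,5]
R10: Y=0.5814 on G[4,5]
R11: Y=0.03268 on G[3,4]
V1: row V0−V1=1.07, i_V1 at 0,1
solve → V1=-1.070, V2=0.000, V3=-1.070, V4=-3.116, V5=0.000, V6=-0.01437
aux → i_L1=0.04430, i_L2=1.754, i_L3=1.754, i_V1=-1.876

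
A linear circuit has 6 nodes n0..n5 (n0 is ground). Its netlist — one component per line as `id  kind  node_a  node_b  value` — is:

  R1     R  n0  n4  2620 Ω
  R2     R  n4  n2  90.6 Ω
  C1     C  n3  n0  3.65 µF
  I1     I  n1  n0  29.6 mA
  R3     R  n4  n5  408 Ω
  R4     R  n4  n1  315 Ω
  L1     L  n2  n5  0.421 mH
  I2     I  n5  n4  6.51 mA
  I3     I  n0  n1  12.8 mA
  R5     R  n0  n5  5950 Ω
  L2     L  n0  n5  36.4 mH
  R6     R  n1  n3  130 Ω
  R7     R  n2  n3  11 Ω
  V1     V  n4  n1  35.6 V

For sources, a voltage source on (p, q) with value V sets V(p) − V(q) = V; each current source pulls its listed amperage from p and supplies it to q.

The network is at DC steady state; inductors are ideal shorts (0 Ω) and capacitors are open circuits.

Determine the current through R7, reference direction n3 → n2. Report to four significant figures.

-0.1705 A

Element admittances at DC:
  Y(R1) = 0.0003817 S between n0,n4
  Y(R2) = 0.01104 S between n4,n2
  Y(C1) = 0.000 S between n3,n0
  I1: injects 0.0296 A into n0 (from n1)
  Y(R3) = 0.002451 S between n4,n5
  Y(R4) = 0.003175 S between n4,n1
  L1: short n2↔n5 (DC inductor)
  I2: injects 0.00651 A into n4 (from n5)
  I3: injects 0.0128 A into n1 (from n0)
  Y(R5) = 0.0001681 S between n0,n5
  L2: short n0↔n5 (DC inductor)
  Y(R6) = 0.007692 S between n1,n3
  Y(R7) = 0.09091 S between n2,n3
  V1: constraint V(n4)−V(n1) = 35.6
Assemble and solve the 8×8 MNA system:
  V(n1)=-24.05  V(n2)=0.000  V(n3)=-1.876  V(n4)=11.55  V(n5)=0.000
  i(L1)=-0.04302  i(L2)=0.02121  i(V1)=-0.2668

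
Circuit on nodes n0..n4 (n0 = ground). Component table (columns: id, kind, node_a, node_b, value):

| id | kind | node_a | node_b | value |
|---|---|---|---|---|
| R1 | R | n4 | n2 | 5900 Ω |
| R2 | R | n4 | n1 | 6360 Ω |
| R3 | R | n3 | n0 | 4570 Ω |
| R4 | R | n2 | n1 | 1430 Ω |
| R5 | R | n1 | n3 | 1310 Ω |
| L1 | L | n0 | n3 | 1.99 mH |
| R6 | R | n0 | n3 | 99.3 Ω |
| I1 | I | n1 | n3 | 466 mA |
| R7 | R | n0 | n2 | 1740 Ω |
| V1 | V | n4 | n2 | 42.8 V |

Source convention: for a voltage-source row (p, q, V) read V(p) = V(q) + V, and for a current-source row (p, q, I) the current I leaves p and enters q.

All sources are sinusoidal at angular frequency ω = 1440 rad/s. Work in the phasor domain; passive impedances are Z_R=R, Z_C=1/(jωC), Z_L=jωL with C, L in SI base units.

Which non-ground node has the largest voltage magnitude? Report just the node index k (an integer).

MNA unknowns: 4 node voltages V₁..V_4 plus 1 source current (V1)
R1: Y=0.0001695+0.000j on G[4,2]
R2: Y=0.0001572+0.000j on G[4,1]
R3: Y=0.0002188+0.000j on G[3,0]
R4: Y=0.0006993+0.000j on G[2,1]
R5: Y=0.0007634+0.000j on G[1,3]
L1: Y=0.000-0.3490j on G[0,3]
R6: Y=0.01007+0.000j on G[0,3]
I1: z[1]−=0.466, z[3]+=0.466
R7: Y=0.0005747+0.000j on G[0,2]
V1: row V4−V2=42.8, i_V1 at 4,2
solve → V1=-418.4+0.2894j, V2=-255.1+0.1732j, V3=0.01266+0.4197j, V4=-212.3+0.1732j
aux → i_V1=-0.03966+1.827e-05j

1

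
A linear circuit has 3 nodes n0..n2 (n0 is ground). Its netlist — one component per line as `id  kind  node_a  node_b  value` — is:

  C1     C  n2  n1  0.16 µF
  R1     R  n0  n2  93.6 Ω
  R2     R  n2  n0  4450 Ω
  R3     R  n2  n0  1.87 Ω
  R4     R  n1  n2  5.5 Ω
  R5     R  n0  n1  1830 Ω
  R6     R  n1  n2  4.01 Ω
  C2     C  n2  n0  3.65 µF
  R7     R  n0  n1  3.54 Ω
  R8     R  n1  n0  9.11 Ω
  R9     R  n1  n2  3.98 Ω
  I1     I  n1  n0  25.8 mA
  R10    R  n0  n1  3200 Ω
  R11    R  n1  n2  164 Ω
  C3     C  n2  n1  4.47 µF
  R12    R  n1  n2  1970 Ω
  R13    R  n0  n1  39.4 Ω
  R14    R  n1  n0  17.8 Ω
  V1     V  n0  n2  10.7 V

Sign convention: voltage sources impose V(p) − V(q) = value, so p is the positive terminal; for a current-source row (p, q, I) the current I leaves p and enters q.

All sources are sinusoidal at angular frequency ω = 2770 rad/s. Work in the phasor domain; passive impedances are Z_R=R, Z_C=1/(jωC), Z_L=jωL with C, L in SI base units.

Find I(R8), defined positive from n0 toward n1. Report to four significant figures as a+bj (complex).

Element admittances at ω=2770 rad/s:
  Y(C1) = 0.000+0.0004432j S between n2,n1
  Y(R1) = 0.01068+0.000j S between n0,n2
  Y(R2) = 0.0002247+0.000j S between n2,n0
  Y(R3) = 0.5348+0.000j S between n2,n0
  Y(R4) = 0.1818+0.000j S between n1,n2
  Y(R5) = 0.0005464+0.000j S between n0,n1
  Y(R6) = 0.2494+0.000j S between n1,n2
  Y(C2) = 0.000+0.01011j S between n2,n0
  Y(R7) = 0.2825+0.000j S between n0,n1
  Y(R8) = 0.1098+0.000j S between n1,n0
  Y(R9) = 0.2513+0.000j S between n1,n2
  I1: injects 0.0258 A into n0 (from n1)
  Y(R10) = 0.0003125+0.000j S between n0,n1
  Y(R11) = 0.006098+0.000j S between n1,n2
  Y(C3) = 0.000+0.01238j S between n2,n1
  Y(R12) = 0.0005076+0.000j S between n1,n2
  Y(R13) = 0.02538+0.000j S between n0,n1
  Y(R14) = 0.05618+0.000j S between n1,n0
  V1: constraint V(n0)−V(n2) = 10.7
Assemble and solve the 3×3 MNA system:
  V(n1)=-6.358-0.04785j  V(n2)=-10.70+0.000j
  i(V1)=-8.831-0.1309j

0.6979+0.005252j A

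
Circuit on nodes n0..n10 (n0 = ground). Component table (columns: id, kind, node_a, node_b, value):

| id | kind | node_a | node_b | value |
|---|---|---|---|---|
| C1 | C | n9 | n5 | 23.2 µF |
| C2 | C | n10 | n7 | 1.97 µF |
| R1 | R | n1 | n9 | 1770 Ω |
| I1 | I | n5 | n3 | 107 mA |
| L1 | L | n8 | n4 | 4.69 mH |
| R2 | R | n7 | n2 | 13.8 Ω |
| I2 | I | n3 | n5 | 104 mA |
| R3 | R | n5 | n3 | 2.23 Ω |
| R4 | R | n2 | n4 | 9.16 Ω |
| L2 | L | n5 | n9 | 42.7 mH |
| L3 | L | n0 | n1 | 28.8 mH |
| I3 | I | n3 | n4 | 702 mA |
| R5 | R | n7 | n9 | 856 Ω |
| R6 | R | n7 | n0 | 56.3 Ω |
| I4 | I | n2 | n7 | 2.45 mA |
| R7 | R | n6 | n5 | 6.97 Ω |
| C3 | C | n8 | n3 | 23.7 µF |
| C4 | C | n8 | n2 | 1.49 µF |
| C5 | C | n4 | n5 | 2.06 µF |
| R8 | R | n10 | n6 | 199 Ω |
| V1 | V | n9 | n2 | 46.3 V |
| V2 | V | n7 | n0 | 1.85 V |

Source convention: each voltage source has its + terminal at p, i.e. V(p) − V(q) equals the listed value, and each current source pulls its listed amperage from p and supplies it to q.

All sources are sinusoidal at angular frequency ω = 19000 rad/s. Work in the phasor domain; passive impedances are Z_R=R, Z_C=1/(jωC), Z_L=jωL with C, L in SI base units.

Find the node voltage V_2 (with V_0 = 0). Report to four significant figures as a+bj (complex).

-1.677-0.3500j V

Element admittances at ω=19000 rad/s:
  Y(C1) = 0.000+0.4408j S between n9,n5
  Y(C2) = 0.000+0.03743j S between n10,n7
  Y(R1) = 0.0005650+0.000j S between n1,n9
  I1: injects 0.107 A into n3 (from n5)
  Y(L1) = 0.000-0.01122j S between n8,n4
  Y(R2) = 0.07246+0.000j S between n7,n2
  I2: injects 0.104 A into n5 (from n3)
  Y(R3) = 0.4484+0.000j S between n5,n3
  Y(R4) = 0.1092+0.000j S between n2,n4
  Y(L2) = 0.000-0.001233j S between n5,n9
  Y(L3) = 0.000-0.001827j S between n0,n1
  I3: injects 0.702 A into n4 (from n3)
  Y(R5) = 0.001168+0.000j S between n7,n9
  Y(R6) = 0.01776+0.000j S between n7,n0
  I4: injects 0.00245 A into n7 (from n2)
  Y(R7) = 0.1435+0.000j S between n6,n5
  Y(C3) = 0.000+0.4503j S between n8,n3
  Y(C4) = 0.000+0.02831j S between n8,n2
  Y(C5) = 0.000+0.03914j S between n4,n5
  Y(R8) = 0.005025+0.000j S between n10,n6
  V1: constraint V(n9)−V(n2) = 46.3
  V2: constraint V(n7)−V(n0) = 1.85
Assemble and solve the 12×12 MNA system:
  V(n1)=3.992+12.56j  V(n2)=-1.677-0.3500j  V(n3)=38.53+0.3294j  V(n4)=6.234+8.554j  V(n5)=39.85+1.996j  V(n6)=38.60+1.766j  V(n7)=1.850+0.000j  V(n8)=36.87+0.09076j  V(n9)=44.62-0.3500j  V(n10)=2.733-4.815j
  i(V1)=-1.104-2.089j  i(V2)=-0.05582+0.007295j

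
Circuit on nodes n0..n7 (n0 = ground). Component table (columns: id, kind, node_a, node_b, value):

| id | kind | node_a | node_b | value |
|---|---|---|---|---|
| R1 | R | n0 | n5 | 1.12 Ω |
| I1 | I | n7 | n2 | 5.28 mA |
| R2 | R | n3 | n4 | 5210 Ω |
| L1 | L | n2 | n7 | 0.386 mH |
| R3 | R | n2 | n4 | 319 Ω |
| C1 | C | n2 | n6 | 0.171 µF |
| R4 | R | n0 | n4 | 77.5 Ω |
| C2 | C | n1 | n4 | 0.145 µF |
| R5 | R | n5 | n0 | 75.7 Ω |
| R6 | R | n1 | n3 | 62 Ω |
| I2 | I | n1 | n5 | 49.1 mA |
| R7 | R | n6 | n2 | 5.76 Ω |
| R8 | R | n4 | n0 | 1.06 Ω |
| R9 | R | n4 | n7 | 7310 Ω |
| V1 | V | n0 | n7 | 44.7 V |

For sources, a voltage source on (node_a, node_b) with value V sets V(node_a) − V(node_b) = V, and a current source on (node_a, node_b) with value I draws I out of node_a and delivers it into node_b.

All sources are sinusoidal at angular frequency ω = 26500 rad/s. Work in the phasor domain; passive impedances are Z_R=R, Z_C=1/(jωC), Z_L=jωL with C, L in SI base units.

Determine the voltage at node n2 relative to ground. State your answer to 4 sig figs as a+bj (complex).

-44.65+1.479j V

MNA unknowns: 7 node voltages V₁..V_7 plus 1 source current (V1)
R1: Y=0.8929+0.000j on G[0,5]
I1: z[7]−=0.00528, z[2]+=0.00528
R2: Y=0.0001919+0.000j on G[3,4]
L1: Y=0.000-0.09776j on G[2,7]
R3: Y=0.003135+0.000j on G[2,4]
C1: Y=0.000+0.004531j on G[2,6]
R4: Y=0.01290+0.000j on G[0,4]
C2: Y=0.000+0.003842j on G[1,4]
R5: Y=0.01321+0.000j on G[5,0]
R6: Y=0.01613+0.000j on G[1,3]
I2: z[1]−=0.0491, z[5]+=0.0491
R7: Y=0.1736+0.000j on G[6,2]
R8: Y=0.9434+0.000j on G[4,0]
R9: Y=0.0001368+0.000j on G[4,7]
V1: row V0−V7=44.7, i_V1 at 0,7
solve → V1=-0.8327+12.75j, V2=-44.65+1.479j, V3=-0.8253+12.60j, V4=-0.2034+0.004833j, V5=0.05419+0.000j, V6=-44.65+1.479j, V7=-44.70+0.000j
aux → i_V1=-0.1454+0.004622j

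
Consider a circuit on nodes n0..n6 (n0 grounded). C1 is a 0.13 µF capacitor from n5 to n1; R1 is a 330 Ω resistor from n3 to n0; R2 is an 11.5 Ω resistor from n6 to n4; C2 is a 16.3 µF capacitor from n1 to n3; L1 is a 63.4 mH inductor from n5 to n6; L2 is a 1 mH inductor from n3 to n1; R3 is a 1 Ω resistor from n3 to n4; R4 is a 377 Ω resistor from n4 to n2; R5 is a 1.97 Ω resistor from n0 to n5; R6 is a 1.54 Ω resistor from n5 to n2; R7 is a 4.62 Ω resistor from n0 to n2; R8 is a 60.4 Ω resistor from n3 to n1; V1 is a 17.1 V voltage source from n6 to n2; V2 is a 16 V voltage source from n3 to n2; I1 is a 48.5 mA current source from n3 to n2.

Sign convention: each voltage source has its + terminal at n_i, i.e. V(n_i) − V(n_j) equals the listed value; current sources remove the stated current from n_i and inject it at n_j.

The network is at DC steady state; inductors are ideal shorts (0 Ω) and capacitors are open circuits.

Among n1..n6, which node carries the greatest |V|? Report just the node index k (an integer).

2

Apply KCL at each of the 6 non-ground nodes and solve the resulting linear system.
Node n1: branches {C1, C2, L2, R8} → V_1 = 3.995
Node n2: branches {R4, R6, R7, V1, V2, I1} → V_2 = -12.00
Node n3: branches {R1, C2, L2, R3, R8, V2, I1} → V_3 = 3.995
Node n4: branches {R2, R3, R4} → V_4 = 4.044
Node n5: branches {C1, L1, R5, R6} → V_5 = 5.095
Node n6: branches {R2, L1, V1} → V_6 = 5.095
Source currents: i(L1)=-13.69, i(L2)=0.000, i(V1)=-13.78, i(V2)=-0.01177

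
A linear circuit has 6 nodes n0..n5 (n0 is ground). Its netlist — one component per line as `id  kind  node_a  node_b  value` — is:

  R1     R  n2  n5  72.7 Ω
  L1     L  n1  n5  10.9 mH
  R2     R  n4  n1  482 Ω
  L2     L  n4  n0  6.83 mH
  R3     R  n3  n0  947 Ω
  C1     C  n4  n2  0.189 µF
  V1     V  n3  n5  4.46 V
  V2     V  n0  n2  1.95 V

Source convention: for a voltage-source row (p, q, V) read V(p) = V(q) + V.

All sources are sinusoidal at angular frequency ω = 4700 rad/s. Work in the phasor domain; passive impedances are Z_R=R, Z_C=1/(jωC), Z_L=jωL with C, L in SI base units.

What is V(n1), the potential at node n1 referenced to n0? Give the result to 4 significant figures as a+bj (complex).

-1.836+0.1589j V

Apply KCL at each of the 5 non-ground nodes and solve the resulting linear system.
Node n1: branches {L1, R2} → V_1 = -1.836+0.1589j
Node n2: branches {R1, C1, V2} → V_2 = -1.950+0.000j
Node n3: branches {R3, V1} → V_3 = 2.593-0.04025j
Node n4: branches {R2, L2, C1} → V_4 = 0.03754-0.1284j
Node n5: branches {R1, L1, V1} → V_5 = -1.867-0.04025j
Source currents: i(V1)=-0.002739+4.250e-05j, i(V2)=-0.001262-0.001212j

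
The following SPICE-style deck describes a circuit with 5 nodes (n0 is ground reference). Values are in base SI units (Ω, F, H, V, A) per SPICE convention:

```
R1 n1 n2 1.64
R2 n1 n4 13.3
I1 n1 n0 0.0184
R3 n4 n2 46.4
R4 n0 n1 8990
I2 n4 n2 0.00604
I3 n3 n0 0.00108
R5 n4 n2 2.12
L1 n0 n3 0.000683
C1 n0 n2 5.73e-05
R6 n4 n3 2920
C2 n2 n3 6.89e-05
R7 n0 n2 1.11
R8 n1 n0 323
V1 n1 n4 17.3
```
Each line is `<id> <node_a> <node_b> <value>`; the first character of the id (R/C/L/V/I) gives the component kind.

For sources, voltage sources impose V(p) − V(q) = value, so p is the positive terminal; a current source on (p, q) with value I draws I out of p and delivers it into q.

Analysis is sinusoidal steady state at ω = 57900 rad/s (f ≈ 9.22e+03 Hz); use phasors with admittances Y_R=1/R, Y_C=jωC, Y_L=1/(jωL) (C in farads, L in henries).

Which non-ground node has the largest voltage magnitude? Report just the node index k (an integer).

4

Element admittances at ω=57900 rad/s:
  Y(R1) = 0.6098+0.000j S between n1,n2
  Y(R2) = 0.07519+0.000j S between n1,n4
  I1: injects 0.0184 A into n0 (from n1)
  Y(R3) = 0.02155+0.000j S between n4,n2
  Y(R4) = 0.0001112+0.000j S between n0,n1
  I2: injects 0.00604 A into n2 (from n4)
  I3: injects 0.00108 A into n0 (from n3)
  Y(R5) = 0.4717+0.000j S between n4,n2
  Y(L1) = 0.000-0.02529j S between n0,n3
  Y(C1) = 0.000+3.318j S between n0,n2
  Y(R6) = 0.0003425+0.000j S between n4,n3
  Y(C2) = 0.000+3.989j S between n2,n3
  Y(R7) = 0.9009+0.000j S between n0,n2
  Y(R8) = 0.003096+0.000j S between n1,n0
  V1: constraint V(n1)−V(n4) = 17.3
Assemble and solve the 5×5 MNA system:
  V(n1)=7.691+0.01244j  V(n2)=-0.003427+0.01248j  V(n3)=-0.003449+0.01366j  V(n4)=-9.609+0.01244j
  i(V1)=-6.036-1.808e-05j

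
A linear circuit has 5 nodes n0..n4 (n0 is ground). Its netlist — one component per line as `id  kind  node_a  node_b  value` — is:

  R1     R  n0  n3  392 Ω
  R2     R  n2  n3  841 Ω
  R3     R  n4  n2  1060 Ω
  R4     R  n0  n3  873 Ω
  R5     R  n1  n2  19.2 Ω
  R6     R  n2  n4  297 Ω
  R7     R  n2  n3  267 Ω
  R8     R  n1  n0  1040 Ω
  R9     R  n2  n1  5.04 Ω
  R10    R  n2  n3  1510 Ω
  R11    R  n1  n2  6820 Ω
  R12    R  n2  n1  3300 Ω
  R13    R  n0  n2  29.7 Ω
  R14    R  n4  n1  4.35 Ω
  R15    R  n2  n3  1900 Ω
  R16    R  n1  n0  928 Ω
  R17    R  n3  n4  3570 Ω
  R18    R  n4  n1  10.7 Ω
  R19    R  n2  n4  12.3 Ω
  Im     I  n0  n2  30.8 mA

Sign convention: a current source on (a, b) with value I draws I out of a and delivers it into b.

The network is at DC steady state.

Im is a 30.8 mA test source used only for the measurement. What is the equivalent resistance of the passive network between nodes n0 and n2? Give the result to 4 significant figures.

MNA unknowns: 4 node voltages V₁..V_4
R1: Y=0.002551 on G[0,3]
R2: Y=0.001189 on G[2,3]
R3: Y=0.0009434 on G[4,2]
R4: Y=0.001145 on G[0,3]
R5: Y=0.05208 on G[1,2]
R6: Y=0.003367 on G[2,4]
R7: Y=0.003745 on G[2,3]
R8: Y=0.0009615 on G[1,0]
R9: Y=0.1984 on G[2,1]
R10: Y=0.0006623 on G[2,3]
R11: Y=0.0001466 on G[1,2]
R12: Y=0.0003030 on G[2,1]
R13: Y=0.03367 on G[0,2]
R14: Y=0.2299 on G[4,1]
R15: Y=0.0005263 on G[2,3]
R16: Y=0.001078 on G[1,0]
R17: Y=0.0002801 on G[3,4]
R18: Y=0.09346 on G[4,1]
R19: Y=0.08130 on G[2,4]
Im: z[0]−=0.0308, z[2]+=0.0308
solve → V1=0.8044, V2=0.8097, V3=0.5132, V4=0.8053

R_eq = 26.29 Ω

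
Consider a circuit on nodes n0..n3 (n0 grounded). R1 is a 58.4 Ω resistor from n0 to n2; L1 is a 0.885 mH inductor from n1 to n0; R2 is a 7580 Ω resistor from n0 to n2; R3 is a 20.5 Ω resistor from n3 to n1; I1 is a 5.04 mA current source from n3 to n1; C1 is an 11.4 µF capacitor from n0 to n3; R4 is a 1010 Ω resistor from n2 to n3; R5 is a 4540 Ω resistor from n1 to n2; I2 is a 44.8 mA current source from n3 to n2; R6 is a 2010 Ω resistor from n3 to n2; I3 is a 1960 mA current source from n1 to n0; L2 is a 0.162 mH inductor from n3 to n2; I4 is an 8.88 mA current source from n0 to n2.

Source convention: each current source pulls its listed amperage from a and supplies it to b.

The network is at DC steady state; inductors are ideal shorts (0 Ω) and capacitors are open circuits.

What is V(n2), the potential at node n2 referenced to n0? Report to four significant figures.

0.05796 V

MNA unknowns: 3 node voltages V₁..V_3 plus 2 source currents (L1, L2)
R1: Y=0.01712 on G[0,2]
L1: row V1−V0=0, i_L1 at 1,0
R2: Y=0.0001319 on G[0,2]
R3: Y=0.04878 on G[3,1]
I1: z[3]−=0.00504, z[1]+=0.00504
C1: Y=0.000 on G[0,3]
R4: Y=0.0009901 on G[2,3]
R5: Y=0.0002203 on G[1,2]
I2: z[3]−=0.0448, z[2]+=0.0448
R6: Y=0.0004975 on G[3,2]
I3: z[1]−=1.96, z[0]+=1.96
L2: row V3−V2=0, i_L2 at 3,2
I4: z[0]−=0.00888, z[2]+=0.00888
solve → V1=0.000, V2=0.05796, V3=0.05796
aux → i_L1=-1.952, i_L2=-0.05267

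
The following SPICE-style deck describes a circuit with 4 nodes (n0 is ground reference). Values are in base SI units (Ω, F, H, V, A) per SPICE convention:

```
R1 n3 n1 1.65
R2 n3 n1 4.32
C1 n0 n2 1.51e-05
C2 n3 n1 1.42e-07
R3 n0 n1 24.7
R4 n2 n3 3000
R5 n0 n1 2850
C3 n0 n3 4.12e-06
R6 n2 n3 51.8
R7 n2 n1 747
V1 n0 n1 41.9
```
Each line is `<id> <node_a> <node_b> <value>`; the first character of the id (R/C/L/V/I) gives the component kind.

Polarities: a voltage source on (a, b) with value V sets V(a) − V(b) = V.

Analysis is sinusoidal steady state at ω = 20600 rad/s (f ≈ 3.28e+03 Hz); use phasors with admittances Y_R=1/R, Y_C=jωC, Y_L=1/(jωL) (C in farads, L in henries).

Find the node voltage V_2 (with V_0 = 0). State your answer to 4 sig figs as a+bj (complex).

0.07196+2.743j V

Element admittances at ω=20600 rad/s:
  Y(R1) = 0.6061+0.000j S between n3,n1
  Y(R2) = 0.2315+0.000j S between n3,n1
  Y(C1) = 0.000+0.3111j S between n0,n2
  Y(C2) = 0.000+0.002925j S between n3,n1
  Y(R3) = 0.04049+0.000j S between n0,n1
  Y(R4) = 0.0003333+0.000j S between n2,n3
  Y(R5) = 0.0003509+0.000j S between n0,n1
  Y(C3) = 0.000+0.08487j S between n0,n3
  Y(R6) = 0.01931+0.000j S between n2,n3
  Y(R7) = 0.001339+0.000j S between n2,n1
  V1: constraint V(n0)−V(n1) = 41.9
Assemble and solve the 4×4 MNA system:
  V(n1)=-41.90+0.000j  V(n2)=0.07196+2.743j  V(n3)=-40.52+4.070j
  i(V1)=-2.910-3.417j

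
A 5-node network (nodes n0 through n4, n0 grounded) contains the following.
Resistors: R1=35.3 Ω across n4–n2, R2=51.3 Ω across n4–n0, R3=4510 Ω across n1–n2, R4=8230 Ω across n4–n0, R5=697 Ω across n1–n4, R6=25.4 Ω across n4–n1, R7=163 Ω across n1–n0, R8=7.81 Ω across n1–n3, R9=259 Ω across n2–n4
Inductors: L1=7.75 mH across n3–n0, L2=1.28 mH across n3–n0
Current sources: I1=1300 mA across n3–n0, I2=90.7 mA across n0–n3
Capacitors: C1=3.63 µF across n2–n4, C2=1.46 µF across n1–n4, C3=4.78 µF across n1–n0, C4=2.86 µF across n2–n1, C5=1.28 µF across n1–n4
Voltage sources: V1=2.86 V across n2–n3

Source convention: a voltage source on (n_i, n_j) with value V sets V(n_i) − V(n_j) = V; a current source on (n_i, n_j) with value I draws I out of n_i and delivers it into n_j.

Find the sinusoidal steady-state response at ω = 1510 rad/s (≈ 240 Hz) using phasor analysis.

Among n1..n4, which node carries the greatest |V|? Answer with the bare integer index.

2

Element admittances at ω=1510 rad/s:
  Y(R1) = 0.02833+0.000j S between n4,n2
  Y(L1) = 0.000-0.08545j S between n3,n0
  I1: injects 1.3 A into n0 (from n3)
  Y(R2) = 0.01949+0.000j S between n4,n0
  I2: injects 0.0907 A into n3 (from n0)
  Y(R3) = 0.0002217+0.000j S between n1,n2
  Y(C1) = 0.000+0.005481j S between n2,n4
  Y(C2) = 0.000+0.002205j S between n1,n4
  Y(R4) = 0.0001215+0.000j S between n4,n0
  Y(C3) = 0.000+0.007218j S between n1,n0
  Y(R5) = 0.001435+0.000j S between n1,n4
  Y(L2) = 0.000-0.5174j S between n3,n0
  Y(R6) = 0.03937+0.000j S between n4,n1
  Y(R7) = 0.006135+0.000j S between n1,n0
  Y(R8) = 0.1280+0.000j S between n1,n3
  Y(C4) = 0.000+0.004319j S between n2,n1
  Y(R9) = 0.003861+0.000j S between n2,n4
  Y(C5) = 0.000+0.001933j S between n1,n4
  V1: constraint V(n2)−V(n3) = 2.86
Assemble and solve the 5×5 MNA system:
  V(n1)=0.1371-1.763j  V(n2)=2.797-2.064j  V(n3)=-0.06299-2.064j  V(n4)=1.084-1.435j
  i(V1)=-0.06046-0.0005670j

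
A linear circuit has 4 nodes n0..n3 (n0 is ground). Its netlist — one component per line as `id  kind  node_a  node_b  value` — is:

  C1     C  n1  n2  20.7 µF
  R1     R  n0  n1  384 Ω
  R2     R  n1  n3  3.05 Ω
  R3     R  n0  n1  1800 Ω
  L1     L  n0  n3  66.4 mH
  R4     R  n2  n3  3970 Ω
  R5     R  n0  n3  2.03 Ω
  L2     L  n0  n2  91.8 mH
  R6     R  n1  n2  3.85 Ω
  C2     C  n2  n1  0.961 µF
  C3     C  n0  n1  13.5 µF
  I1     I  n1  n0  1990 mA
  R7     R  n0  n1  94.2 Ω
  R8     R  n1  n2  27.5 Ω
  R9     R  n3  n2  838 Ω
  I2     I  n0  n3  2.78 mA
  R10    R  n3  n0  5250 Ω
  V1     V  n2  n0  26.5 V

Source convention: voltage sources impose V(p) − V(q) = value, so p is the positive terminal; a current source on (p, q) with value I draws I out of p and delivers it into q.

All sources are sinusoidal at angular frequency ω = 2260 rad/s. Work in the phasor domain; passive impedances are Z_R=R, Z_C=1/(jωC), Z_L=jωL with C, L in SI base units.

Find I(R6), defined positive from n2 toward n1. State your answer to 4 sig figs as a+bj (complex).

MNA unknowns: 3 node voltages V₁..V_3 plus 1 source current (V1)
C1: Y=0.000+0.04678j on G[1,2]
R1: Y=0.002604+0.000j on G[0,1]
R2: Y=0.3279+0.000j on G[1,3]
R3: Y=0.0005556+0.000j on G[0,1]
L1: Y=0.000-0.006664j on G[0,3]
R4: Y=0.0002519+0.000j on G[2,3]
R5: Y=0.4926+0.000j on G[0,3]
L2: Y=0.000-0.004820j on G[0,2]
R6: Y=0.2597+0.000j on G[1,2]
C2: Y=0.000+0.002172j on G[2,1]
C3: Y=0.000+0.03051j on G[0,1]
I1: z[1]−=1.99, z[0]+=1.99
R7: Y=0.01062+0.000j on G[0,1]
R8: Y=0.03636+0.000j on G[1,2]
R9: Y=0.001193+0.000j on G[3,2]
I2: z[0]−=0.00278, z[3]+=0.00278
R10: Y=0.0001905+0.000j on G[3,0]
V1: row V2−V0=26.5, i_V1 at 2,0
solve → V1=11.70+0.7497j, V2=26.50+0.000j, V3=4.713+0.3372j
aux → i_V1=-4.451-0.3743j

3.844-0.1947j A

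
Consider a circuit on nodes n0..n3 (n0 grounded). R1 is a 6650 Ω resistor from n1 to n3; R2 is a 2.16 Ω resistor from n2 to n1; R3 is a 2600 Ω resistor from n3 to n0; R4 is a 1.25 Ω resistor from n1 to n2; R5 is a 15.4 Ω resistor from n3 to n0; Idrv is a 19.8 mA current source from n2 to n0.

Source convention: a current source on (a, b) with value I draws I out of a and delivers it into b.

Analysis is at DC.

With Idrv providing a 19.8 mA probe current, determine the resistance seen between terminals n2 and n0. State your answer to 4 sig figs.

Element admittances at DC:
  Y(R1) = 0.0001504 S between n1,n3
  Y(R2) = 0.4630 S between n2,n1
  Y(R3) = 0.0003846 S between n3,n0
  Y(R4) = 0.8000 S between n1,n2
  Y(R5) = 0.06494 S between n3,n0
  Idrv: injects 0.0198 A into n0 (from n2)
Assemble and solve the 3×3 MNA system:
  V(n1)=-132.0  V(n2)=-132.0  V(n3)=-0.3031

R_eq = 6666. Ω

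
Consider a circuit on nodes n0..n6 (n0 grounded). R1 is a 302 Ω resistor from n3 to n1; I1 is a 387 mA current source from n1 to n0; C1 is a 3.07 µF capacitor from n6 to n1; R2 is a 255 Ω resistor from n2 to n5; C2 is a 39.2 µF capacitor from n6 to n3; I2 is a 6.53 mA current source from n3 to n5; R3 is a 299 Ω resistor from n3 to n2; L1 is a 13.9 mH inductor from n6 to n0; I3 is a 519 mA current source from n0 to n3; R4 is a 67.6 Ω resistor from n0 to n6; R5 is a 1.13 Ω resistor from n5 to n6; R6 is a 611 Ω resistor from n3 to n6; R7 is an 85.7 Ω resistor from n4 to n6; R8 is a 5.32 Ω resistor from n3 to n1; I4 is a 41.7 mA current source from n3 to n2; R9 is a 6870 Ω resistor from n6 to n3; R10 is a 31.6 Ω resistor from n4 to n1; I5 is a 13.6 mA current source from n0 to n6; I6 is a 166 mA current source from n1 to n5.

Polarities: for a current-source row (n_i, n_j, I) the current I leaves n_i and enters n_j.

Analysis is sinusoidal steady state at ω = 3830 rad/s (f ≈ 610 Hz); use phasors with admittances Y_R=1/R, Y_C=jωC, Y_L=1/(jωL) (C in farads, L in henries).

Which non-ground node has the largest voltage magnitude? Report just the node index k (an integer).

2

Element admittances at ω=3830 rad/s:
  Y(R1) = 0.003311+0.000j S between n3,n1
  I1: injects 0.387 A into n0 (from n1)
  Y(C1) = 0.000+0.01176j S between n6,n1
  Y(R2) = 0.003922+0.000j S between n2,n5
  Y(C2) = 0.000+0.1501j S between n6,n3
  I2: injects 0.00653 A into n5 (from n3)
  Y(R3) = 0.003344+0.000j S between n3,n2
  Y(L1) = 0.000-0.01878j S between n6,n0
  I3: injects 0.519 A into n3 (from n0)
  Y(R4) = 0.01479+0.000j S between n0,n6
  Y(R5) = 0.8850+0.000j S between n5,n6
  Y(R6) = 0.001637+0.000j S between n3,n6
  Y(R7) = 0.01167+0.000j S between n4,n6
  Y(R8) = 0.1880+0.000j S between n3,n1
  I4: injects 0.0417 A into n2 (from n3)
  Y(R9) = 0.0001456+0.000j S between n6,n3
  Y(R10) = 0.03165+0.000j S between n4,n1
  I5: injects 0.0136 A into n6 (from n0)
  I6: injects 0.166 A into n5 (from n1)
Assemble and solve the 6×6 MNA system:
  V(n1)=1.189+5.170j  V(n2)=9.706+4.897j  V(n3)=3.942+5.029j  V(n4)=1.884+5.066j  V(n5)=3.988+4.785j  V(n6)=3.768+4.784j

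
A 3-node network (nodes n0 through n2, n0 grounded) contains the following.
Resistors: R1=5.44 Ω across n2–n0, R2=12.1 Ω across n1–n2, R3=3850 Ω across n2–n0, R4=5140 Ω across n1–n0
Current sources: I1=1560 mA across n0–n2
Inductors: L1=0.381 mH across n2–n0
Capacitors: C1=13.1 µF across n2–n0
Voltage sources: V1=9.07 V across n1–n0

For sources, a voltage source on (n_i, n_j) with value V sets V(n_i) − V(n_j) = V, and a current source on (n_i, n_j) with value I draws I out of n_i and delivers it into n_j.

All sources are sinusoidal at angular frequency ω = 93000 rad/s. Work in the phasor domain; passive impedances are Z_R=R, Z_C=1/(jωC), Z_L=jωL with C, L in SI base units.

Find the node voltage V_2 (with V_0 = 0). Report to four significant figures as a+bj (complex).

0.4142-1.848j V

Apply KCL at each of the 2 non-ground nodes and solve the resulting linear system.
Node n1: branches {R2, R4, V1} → V_1 = 9.070+0.000j
Node n2: branches {R1, I1, R2, R3, L1, C1} → V_2 = 0.4142-1.848j
Source currents: i(V1)=-0.7171-0.1527j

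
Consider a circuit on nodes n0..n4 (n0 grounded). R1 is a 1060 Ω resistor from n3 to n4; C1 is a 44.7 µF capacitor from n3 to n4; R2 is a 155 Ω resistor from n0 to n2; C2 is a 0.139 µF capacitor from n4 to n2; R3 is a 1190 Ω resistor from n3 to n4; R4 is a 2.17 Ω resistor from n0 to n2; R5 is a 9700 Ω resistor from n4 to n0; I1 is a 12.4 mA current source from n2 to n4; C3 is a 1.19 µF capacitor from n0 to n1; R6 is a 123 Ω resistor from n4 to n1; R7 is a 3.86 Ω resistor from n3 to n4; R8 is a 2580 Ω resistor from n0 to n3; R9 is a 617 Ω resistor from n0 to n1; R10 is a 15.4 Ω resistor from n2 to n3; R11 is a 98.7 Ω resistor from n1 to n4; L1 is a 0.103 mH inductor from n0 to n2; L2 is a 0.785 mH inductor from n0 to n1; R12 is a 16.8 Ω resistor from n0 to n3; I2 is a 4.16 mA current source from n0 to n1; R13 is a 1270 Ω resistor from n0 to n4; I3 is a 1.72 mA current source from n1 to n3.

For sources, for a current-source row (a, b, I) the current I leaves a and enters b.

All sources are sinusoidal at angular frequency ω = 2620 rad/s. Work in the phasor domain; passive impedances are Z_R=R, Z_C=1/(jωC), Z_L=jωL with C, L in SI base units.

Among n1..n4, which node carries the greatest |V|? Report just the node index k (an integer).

4

Apply KCL at each of the 4 non-ground nodes and solve the resulting linear system.
Node n1: branches {C3, R6, R9, R11, L2, I2, I3} → V_1 = 0.0008290+0.009783j
Node n2: branches {R2, C2, R4, I1, R10, L1} → V_2 = -0.0002850-0.001662j
Node n3: branches {R1, C1, R3, R7, R8, R10, R12, I3} → V_3 = 0.09370+0.001928j
Node n4: branches {R1, C1, C2, R3, R5, I1, R6, R7, R11, R13} → V_4 = 0.1261-0.01128j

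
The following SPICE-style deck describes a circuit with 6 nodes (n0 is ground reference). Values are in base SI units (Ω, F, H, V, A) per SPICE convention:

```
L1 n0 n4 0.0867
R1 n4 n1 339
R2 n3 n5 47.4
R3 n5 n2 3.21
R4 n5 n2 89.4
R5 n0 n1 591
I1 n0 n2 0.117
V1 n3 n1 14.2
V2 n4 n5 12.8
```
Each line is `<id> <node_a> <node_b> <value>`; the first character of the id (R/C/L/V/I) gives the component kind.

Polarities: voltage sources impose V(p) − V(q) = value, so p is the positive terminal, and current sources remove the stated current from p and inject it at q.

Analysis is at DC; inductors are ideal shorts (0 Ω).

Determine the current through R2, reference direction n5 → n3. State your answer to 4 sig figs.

MNA unknowns: 5 node voltages V₁..V_5 plus 3 source currents (L1, V1, V2)
L1: row V0−V4=0, i_L1 at 0,4
R1: Y=0.002950 on G[4,1]
R2: Y=0.02110 on G[3,5]
R3: Y=0.3115 on G[5,2]
R4: Y=0.01119 on G[5,2]
R5: Y=0.001692 on G[0,1]
I1: z[0]−=0.117, z[2]+=0.117
V1: row V3−V1=14.2, i_V1 at 3,1
V2: row V4−V5=12.8, i_V2 at 4,5
solve → V1=-22.13, V2=-12.44, V3=-7.931, V4=0.000, V5=-12.80
aux → i_L1=-0.1544, i_V1=-0.1027, i_V2=-0.2197

-0.1027 A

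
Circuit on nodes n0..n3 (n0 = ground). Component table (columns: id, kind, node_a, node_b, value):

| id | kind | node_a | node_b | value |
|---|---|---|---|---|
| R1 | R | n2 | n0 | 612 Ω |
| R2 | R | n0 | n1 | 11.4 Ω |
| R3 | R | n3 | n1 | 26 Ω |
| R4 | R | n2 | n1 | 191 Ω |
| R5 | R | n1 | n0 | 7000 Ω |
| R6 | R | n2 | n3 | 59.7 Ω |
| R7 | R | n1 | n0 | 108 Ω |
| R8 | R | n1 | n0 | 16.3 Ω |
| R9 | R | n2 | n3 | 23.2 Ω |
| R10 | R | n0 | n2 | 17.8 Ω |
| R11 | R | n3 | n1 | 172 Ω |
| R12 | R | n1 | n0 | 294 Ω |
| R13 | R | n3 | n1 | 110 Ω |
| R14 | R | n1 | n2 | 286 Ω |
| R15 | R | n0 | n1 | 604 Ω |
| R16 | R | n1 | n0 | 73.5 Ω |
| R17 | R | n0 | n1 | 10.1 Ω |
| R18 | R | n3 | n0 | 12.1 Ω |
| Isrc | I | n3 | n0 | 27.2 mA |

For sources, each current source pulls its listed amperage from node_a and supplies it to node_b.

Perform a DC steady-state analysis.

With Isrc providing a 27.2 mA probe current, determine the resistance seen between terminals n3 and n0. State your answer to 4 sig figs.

R_eq = 6.340 Ω

MNA unknowns: 3 node voltages V₁..V_3
R1: Y=0.001634 on G[2,0]
R2: Y=0.08772 on G[0,1]
R3: Y=0.03846 on G[3,1]
R4: Y=0.005236 on G[2,1]
R5: Y=0.0001429 on G[1,0]
R6: Y=0.01675 on G[2,3]
R7: Y=0.009259 on G[1,0]
R8: Y=0.06135 on G[1,0]
R9: Y=0.04310 on G[2,3]
R10: Y=0.05618 on G[0,2]
R11: Y=0.005814 on G[3,1]
R12: Y=0.003401 on G[1,0]
R13: Y=0.009091 on G[3,1]
R14: Y=0.003497 on G[1,2]
R15: Y=0.001656 on G[0,1]
R16: Y=0.01361 on G[1,0]
R17: Y=0.09901 on G[0,1]
R18: Y=0.08264 on G[3,0]
Isrc: z[3]−=0.0272, z[0]+=0.0272
solve → V1=-0.02937, V2=-0.08369, V3=-0.1724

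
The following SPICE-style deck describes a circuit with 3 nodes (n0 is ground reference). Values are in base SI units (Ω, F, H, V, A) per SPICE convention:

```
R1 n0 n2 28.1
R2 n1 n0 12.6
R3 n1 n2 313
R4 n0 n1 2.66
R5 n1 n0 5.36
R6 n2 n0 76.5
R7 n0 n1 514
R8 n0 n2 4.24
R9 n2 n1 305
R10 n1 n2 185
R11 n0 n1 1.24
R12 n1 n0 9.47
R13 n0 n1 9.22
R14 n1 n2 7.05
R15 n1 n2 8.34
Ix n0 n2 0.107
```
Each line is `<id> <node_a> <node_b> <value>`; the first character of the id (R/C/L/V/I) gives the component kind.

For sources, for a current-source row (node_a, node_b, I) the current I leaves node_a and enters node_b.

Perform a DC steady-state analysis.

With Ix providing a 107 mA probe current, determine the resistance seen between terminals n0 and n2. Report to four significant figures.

Apply KCL at each of the 2 non-ground nodes and solve the resulting linear system.
Node n1: branches {R2, R3, R4, R5, R7, R9, R10, R11, R12, R13, R14, R15} → V_1 = 0.02908
Node n2: branches {R1, R3, R6, R8, R9, R10, R14, R15, Ix} → V_2 = 0.2060

R_eq = 1.925 Ω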